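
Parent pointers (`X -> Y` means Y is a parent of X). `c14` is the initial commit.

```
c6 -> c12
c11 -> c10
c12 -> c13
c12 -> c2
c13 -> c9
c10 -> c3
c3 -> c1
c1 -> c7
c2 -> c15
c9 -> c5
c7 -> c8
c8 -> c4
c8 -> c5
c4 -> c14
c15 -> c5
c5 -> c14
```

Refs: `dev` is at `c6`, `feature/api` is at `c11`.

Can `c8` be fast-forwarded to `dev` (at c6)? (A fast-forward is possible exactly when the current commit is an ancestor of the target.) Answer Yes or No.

No

A fast-forward from c8 to c6 is possible iff c8 is an ancestor of c6.
Ancestors of c6: {c12, c13, c14, c15, c2, c5, c6, c9}.
c8 is not among them, so fast-forward is not possible.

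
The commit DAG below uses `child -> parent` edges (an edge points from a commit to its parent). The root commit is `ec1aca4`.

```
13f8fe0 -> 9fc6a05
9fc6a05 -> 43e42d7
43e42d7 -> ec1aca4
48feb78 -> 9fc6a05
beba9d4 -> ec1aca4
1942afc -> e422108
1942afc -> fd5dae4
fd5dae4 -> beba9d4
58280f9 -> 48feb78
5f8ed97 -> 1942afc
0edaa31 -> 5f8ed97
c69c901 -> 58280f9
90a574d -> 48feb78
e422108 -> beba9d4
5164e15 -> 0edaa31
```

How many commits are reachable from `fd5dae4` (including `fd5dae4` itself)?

Walking parent pointers from fd5dae4: reachable set = {beba9d4, ec1aca4, fd5dae4}.
That is 3 commits.

3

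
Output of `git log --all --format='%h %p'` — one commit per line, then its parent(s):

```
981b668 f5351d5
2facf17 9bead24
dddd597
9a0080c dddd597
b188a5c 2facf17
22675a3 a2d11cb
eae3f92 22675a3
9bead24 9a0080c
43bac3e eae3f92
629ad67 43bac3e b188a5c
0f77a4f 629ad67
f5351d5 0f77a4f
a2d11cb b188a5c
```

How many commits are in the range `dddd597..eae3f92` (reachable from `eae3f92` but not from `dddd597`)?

7

Reachable from eae3f92: {22675a3, 2facf17, 9a0080c, 9bead24, a2d11cb, b188a5c, dddd597, eae3f92}.
Reachable from dddd597: {dddd597}.
In eae3f92's history but not dddd597's: {22675a3, 2facf17, 9a0080c, 9bead24, a2d11cb, b188a5c, eae3f92} — 7 commits.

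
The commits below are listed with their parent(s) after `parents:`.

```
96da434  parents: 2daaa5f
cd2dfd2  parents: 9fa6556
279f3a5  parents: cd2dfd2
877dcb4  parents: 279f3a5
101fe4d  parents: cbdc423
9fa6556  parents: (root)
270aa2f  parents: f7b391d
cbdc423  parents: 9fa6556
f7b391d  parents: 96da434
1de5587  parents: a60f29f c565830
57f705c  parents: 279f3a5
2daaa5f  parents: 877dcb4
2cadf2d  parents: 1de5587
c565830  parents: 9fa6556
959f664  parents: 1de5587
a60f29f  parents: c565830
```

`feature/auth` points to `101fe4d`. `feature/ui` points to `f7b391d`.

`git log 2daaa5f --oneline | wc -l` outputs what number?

Walking parent pointers from 2daaa5f: reachable set = {279f3a5, 2daaa5f, 877dcb4, 9fa6556, cd2dfd2}.
That is 5 commits.

5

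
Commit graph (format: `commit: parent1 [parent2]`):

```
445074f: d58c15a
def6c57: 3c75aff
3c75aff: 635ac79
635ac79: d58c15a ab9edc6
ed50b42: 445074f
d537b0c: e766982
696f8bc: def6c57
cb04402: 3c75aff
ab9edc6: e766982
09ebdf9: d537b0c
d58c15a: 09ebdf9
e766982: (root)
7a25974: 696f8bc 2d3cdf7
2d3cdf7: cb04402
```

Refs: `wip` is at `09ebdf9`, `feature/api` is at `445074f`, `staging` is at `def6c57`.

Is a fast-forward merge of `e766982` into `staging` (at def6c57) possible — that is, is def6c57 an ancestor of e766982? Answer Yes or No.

No

A fast-forward from def6c57 to e766982 is possible iff def6c57 is an ancestor of e766982.
Ancestors of e766982: {e766982}.
def6c57 is not among them, so fast-forward is not possible.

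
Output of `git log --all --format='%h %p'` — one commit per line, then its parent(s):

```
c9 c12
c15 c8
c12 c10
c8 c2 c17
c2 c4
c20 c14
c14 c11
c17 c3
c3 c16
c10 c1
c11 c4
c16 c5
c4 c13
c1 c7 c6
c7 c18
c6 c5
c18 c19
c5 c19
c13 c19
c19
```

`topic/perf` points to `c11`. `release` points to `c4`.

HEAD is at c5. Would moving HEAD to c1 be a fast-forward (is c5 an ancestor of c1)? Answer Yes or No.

Yes

A fast-forward from c5 to c1 is possible iff c5 is an ancestor of c1.
Ancestors of c1: {c1, c18, c19, c5, c6, c7}.
c5 is among them, so fast-forward is possible.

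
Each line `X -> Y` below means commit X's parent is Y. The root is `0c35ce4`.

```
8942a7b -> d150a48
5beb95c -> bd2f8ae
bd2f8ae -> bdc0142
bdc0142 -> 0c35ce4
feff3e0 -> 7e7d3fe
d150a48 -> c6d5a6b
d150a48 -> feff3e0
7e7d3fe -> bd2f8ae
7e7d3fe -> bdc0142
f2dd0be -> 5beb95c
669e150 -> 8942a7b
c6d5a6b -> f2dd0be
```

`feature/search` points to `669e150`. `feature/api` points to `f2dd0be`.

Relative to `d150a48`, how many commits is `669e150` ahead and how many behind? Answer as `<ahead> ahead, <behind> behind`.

2 ahead, 0 behind

Reachable from 669e150: {0c35ce4, 5beb95c, 669e150, 7e7d3fe, 8942a7b, bd2f8ae, bdc0142, c6d5a6b, d150a48, f2dd0be, feff3e0}.
Reachable from d150a48: {0c35ce4, 5beb95c, 7e7d3fe, bd2f8ae, bdc0142, c6d5a6b, d150a48, f2dd0be, feff3e0}.
Only in 669e150's history (ahead): {669e150, 8942a7b} — 2.
Only in d150a48's history (behind): {} — 0.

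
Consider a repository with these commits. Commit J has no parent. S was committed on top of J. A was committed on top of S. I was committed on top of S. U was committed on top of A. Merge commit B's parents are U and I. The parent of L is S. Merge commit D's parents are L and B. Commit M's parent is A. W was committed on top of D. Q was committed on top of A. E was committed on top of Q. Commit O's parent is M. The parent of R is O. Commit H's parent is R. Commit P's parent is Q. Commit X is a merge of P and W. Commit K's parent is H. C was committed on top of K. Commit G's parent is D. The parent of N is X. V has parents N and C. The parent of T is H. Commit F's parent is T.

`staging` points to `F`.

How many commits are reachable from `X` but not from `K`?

9

Reachable from X: {A, B, D, I, J, L, P, Q, S, U, W, X}.
Reachable from K: {A, H, J, K, M, O, R, S}.
In X's history but not K's: {B, D, I, L, P, Q, U, W, X} — 9 commits.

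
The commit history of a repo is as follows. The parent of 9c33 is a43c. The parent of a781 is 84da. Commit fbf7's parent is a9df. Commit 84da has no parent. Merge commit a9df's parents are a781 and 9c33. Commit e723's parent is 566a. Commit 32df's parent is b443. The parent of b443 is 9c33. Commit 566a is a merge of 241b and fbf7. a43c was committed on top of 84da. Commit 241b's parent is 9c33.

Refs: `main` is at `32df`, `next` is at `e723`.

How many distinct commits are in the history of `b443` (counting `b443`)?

4

Walking parent pointers from b443: reachable set = {84da, 9c33, a43c, b443}.
That is 4 commits.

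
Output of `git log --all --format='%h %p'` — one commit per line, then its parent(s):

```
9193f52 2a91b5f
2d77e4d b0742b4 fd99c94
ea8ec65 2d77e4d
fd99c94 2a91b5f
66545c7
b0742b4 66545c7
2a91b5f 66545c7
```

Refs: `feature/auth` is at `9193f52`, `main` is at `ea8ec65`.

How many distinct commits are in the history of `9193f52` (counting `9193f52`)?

Walking parent pointers from 9193f52: reachable set = {2a91b5f, 66545c7, 9193f52}.
That is 3 commits.

3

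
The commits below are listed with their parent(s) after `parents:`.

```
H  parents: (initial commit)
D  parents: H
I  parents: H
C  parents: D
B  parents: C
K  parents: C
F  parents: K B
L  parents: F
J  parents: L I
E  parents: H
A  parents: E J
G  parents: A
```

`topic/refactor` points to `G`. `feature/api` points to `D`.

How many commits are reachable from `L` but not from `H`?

Reachable from L: {B, C, D, F, H, K, L}.
Reachable from H: {H}.
In L's history but not H's: {B, C, D, F, K, L} — 6 commits.

6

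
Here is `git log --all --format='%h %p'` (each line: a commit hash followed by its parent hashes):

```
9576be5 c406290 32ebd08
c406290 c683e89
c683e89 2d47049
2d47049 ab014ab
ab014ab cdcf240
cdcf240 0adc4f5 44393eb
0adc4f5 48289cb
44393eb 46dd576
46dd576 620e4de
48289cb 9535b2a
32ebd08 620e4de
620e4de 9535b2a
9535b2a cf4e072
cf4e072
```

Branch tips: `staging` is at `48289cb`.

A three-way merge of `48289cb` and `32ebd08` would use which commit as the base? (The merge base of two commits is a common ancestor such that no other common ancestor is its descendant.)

Ancestors of 48289cb: {48289cb, 9535b2a, cf4e072}.
Ancestors of 32ebd08: {32ebd08, 620e4de, 9535b2a, cf4e072}.
Common ancestors: {9535b2a, cf4e072}.
Among these, 9535b2a is not an ancestor of any other common ancestor — it is the merge base.

9535b2a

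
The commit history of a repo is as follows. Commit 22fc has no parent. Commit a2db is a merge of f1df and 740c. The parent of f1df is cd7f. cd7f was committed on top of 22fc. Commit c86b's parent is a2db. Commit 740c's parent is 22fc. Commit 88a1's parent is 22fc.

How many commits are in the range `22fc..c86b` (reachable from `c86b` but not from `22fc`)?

Reachable from c86b: {22fc, 740c, a2db, c86b, cd7f, f1df}.
Reachable from 22fc: {22fc}.
In c86b's history but not 22fc's: {740c, a2db, c86b, cd7f, f1df} — 5 commits.

5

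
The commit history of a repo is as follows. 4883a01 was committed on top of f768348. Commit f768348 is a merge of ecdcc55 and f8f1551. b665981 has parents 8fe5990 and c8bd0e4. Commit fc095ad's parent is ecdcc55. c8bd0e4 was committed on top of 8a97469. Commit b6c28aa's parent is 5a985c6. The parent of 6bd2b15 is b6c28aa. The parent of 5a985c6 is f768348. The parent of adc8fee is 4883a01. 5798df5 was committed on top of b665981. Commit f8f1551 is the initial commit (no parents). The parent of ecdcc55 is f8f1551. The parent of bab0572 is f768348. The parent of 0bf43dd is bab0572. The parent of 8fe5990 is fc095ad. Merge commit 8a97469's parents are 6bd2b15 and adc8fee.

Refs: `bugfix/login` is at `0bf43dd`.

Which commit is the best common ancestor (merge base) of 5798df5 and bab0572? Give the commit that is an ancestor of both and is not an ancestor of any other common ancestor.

Ancestors of 5798df5: {4883a01, 5798df5, 5a985c6, 6bd2b15, 8a97469, 8fe5990, adc8fee, b665981, b6c28aa, c8bd0e4, ecdcc55, f768348, f8f1551, fc095ad}.
Ancestors of bab0572: {bab0572, ecdcc55, f768348, f8f1551}.
Common ancestors: {ecdcc55, f768348, f8f1551}.
Among these, f768348 is not an ancestor of any other common ancestor — it is the merge base.

f768348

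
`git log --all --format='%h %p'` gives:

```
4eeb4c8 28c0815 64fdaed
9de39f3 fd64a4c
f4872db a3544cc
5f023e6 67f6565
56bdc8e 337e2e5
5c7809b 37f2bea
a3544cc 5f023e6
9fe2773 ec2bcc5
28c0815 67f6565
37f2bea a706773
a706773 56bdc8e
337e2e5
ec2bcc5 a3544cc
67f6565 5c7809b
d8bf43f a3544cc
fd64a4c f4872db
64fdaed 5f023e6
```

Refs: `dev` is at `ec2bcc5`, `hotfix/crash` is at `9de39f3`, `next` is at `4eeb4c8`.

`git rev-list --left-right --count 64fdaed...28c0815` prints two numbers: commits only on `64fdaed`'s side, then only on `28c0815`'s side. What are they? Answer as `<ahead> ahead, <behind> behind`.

Reachable from 64fdaed: {337e2e5, 37f2bea, 56bdc8e, 5c7809b, 5f023e6, 64fdaed, 67f6565, a706773}.
Reachable from 28c0815: {28c0815, 337e2e5, 37f2bea, 56bdc8e, 5c7809b, 67f6565, a706773}.
Only in 64fdaed's history (ahead): {5f023e6, 64fdaed} — 2.
Only in 28c0815's history (behind): {28c0815} — 1.

2 ahead, 1 behind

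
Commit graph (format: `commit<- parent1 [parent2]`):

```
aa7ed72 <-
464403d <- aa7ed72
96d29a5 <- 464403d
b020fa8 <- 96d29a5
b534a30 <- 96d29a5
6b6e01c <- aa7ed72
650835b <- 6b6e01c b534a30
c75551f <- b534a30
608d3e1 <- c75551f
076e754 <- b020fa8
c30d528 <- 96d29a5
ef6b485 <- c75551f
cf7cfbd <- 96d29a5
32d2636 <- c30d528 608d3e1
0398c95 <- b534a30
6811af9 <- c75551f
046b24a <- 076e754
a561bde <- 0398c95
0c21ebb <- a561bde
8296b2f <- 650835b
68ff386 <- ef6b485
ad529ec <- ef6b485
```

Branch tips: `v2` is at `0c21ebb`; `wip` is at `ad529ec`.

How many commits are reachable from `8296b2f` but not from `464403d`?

Reachable from 8296b2f: {464403d, 650835b, 6b6e01c, 8296b2f, 96d29a5, aa7ed72, b534a30}.
Reachable from 464403d: {464403d, aa7ed72}.
In 8296b2f's history but not 464403d's: {650835b, 6b6e01c, 8296b2f, 96d29a5, b534a30} — 5 commits.

5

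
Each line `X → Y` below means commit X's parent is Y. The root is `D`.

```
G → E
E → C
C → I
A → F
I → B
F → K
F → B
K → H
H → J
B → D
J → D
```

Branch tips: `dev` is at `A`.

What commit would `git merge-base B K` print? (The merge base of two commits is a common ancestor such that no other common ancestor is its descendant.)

D

Ancestors of B: {B, D}.
Ancestors of K: {D, H, J, K}.
Common ancestors: {D}.
The only common ancestor is D, so it is the merge base.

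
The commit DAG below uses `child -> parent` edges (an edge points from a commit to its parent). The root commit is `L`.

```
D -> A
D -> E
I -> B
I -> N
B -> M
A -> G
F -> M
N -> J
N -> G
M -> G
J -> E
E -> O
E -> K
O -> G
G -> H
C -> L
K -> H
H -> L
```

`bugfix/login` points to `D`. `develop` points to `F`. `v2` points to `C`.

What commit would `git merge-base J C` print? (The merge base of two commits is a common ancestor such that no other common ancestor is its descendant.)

L

Ancestors of J: {E, G, H, J, K, L, O}.
Ancestors of C: {C, L}.
Common ancestors: {L}.
The only common ancestor is L, so it is the merge base.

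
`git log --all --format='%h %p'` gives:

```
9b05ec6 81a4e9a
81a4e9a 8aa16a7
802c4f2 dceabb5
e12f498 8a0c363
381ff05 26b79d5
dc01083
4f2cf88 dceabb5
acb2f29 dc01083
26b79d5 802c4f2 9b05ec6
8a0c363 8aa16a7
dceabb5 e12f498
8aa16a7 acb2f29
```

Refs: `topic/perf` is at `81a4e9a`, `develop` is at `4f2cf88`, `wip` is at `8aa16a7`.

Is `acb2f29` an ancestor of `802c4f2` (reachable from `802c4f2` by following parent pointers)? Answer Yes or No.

Ancestors of 802c4f2 (commits reachable by following parents): {802c4f2, 8a0c363, 8aa16a7, acb2f29, dc01083, dceabb5, e12f498}.
acb2f29 is in that set, so it is an ancestor of 802c4f2.

Yes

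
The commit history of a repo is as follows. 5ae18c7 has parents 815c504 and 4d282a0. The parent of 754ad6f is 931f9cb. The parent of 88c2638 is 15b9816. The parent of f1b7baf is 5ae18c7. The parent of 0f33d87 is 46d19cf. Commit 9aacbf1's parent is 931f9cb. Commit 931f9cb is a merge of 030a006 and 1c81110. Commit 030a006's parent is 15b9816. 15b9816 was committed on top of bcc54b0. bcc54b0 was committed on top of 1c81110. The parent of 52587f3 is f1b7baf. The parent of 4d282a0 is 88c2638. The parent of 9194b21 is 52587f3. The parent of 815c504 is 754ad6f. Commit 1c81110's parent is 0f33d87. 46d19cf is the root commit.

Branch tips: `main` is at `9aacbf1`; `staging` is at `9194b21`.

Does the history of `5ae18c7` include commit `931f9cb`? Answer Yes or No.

Yes

Ancestors of 5ae18c7 (commits reachable by following parents): {030a006, 0f33d87, 15b9816, 1c81110, 46d19cf, 4d282a0, 5ae18c7, 754ad6f, 815c504, 88c2638, 931f9cb, bcc54b0}.
931f9cb is in that set, so it is an ancestor of 5ae18c7.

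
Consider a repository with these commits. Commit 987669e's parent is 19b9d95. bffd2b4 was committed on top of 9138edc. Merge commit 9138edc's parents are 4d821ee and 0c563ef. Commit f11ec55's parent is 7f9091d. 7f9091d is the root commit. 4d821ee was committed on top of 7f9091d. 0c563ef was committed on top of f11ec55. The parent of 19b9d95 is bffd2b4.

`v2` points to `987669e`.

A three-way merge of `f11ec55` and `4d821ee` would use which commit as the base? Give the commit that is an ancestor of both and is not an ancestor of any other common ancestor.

7f9091d

Ancestors of f11ec55: {7f9091d, f11ec55}.
Ancestors of 4d821ee: {4d821ee, 7f9091d}.
Common ancestors: {7f9091d}.
The only common ancestor is 7f9091d, so it is the merge base.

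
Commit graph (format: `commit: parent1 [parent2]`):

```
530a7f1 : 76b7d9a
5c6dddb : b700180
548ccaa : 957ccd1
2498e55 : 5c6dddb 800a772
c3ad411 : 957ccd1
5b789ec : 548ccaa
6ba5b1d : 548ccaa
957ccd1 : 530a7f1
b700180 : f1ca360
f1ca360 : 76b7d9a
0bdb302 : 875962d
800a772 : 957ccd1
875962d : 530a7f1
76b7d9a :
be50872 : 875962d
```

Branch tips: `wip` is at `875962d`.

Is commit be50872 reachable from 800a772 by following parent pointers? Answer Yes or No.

Ancestors of 800a772: {530a7f1, 76b7d9a, 800a772, 957ccd1}.
be50872 is not in that set, so it is not an ancestor of 800a772.

No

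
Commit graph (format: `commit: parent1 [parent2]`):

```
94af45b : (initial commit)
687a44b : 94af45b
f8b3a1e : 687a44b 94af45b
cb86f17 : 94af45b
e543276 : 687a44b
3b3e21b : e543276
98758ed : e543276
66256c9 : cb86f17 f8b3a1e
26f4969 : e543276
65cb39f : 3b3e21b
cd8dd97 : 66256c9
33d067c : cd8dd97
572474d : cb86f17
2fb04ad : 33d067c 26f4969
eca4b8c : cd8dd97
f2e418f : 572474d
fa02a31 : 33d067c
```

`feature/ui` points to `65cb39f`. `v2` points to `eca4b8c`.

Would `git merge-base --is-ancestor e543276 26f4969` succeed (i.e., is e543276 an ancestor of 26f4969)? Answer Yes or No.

Ancestors of 26f4969 (commits reachable by following parents): {26f4969, 687a44b, 94af45b, e543276}.
e543276 is in that set, so it is an ancestor of 26f4969.

Yes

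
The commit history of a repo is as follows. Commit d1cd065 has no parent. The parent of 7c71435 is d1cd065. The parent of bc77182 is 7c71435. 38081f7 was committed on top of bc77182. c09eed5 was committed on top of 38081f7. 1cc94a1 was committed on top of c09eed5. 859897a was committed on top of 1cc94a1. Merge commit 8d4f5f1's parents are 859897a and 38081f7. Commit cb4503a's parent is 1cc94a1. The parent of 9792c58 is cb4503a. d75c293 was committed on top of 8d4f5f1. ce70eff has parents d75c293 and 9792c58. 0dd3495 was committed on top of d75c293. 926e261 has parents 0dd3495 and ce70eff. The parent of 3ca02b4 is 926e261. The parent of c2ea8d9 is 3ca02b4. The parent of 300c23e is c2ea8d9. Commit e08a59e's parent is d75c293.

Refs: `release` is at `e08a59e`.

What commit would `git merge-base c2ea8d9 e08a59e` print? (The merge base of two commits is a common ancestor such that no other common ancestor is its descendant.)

d75c293

Ancestors of c2ea8d9: {0dd3495, 1cc94a1, 38081f7, 3ca02b4, 7c71435, 859897a, 8d4f5f1, 926e261, 9792c58, bc77182, c09eed5, c2ea8d9, cb4503a, ce70eff, d1cd065, d75c293}.
Ancestors of e08a59e: {1cc94a1, 38081f7, 7c71435, 859897a, 8d4f5f1, bc77182, c09eed5, d1cd065, d75c293, e08a59e}.
Common ancestors: {1cc94a1, 38081f7, 7c71435, 859897a, 8d4f5f1, bc77182, c09eed5, d1cd065, d75c293}.
Among these, d75c293 is not an ancestor of any other common ancestor — it is the merge base.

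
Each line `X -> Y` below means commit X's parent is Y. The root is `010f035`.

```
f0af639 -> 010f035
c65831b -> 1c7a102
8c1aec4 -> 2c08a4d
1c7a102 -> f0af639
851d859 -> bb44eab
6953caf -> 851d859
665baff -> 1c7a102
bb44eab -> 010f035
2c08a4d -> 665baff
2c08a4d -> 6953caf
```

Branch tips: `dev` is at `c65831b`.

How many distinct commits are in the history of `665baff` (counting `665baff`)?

Walking parent pointers from 665baff: reachable set = {010f035, 1c7a102, 665baff, f0af639}.
That is 4 commits.

4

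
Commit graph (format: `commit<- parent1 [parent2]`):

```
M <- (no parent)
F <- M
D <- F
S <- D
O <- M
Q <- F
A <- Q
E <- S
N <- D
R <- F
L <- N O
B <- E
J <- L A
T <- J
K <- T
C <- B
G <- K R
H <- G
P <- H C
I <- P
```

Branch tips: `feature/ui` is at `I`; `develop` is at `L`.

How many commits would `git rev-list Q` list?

3

Walking parent pointers from Q: reachable set = {F, M, Q}.
That is 3 commits.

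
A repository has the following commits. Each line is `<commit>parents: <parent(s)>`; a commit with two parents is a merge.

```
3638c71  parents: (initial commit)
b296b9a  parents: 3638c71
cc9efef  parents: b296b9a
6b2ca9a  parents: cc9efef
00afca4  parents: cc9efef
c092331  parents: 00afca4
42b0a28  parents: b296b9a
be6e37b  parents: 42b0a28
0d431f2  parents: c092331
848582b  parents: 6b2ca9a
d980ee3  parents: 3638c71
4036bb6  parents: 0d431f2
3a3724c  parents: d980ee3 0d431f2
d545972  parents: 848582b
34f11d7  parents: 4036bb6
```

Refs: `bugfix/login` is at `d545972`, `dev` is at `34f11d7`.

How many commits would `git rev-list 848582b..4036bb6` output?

4

Reachable from 4036bb6: {00afca4, 0d431f2, 3638c71, 4036bb6, b296b9a, c092331, cc9efef}.
Reachable from 848582b: {3638c71, 6b2ca9a, 848582b, b296b9a, cc9efef}.
In 4036bb6's history but not 848582b's: {00afca4, 0d431f2, 4036bb6, c092331} — 4 commits.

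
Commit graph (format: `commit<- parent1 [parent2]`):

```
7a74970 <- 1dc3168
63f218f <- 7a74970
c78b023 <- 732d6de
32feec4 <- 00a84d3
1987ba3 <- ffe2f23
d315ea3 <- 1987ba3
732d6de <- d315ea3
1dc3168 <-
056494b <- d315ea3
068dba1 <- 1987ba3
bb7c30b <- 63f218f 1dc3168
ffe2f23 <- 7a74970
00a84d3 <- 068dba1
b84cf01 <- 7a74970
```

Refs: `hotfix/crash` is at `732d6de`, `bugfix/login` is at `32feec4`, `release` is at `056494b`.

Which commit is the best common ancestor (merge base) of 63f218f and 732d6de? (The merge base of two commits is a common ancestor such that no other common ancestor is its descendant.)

7a74970

Ancestors of 63f218f: {1dc3168, 63f218f, 7a74970}.
Ancestors of 732d6de: {1987ba3, 1dc3168, 732d6de, 7a74970, d315ea3, ffe2f23}.
Common ancestors: {1dc3168, 7a74970}.
Among these, 7a74970 is not an ancestor of any other common ancestor — it is the merge base.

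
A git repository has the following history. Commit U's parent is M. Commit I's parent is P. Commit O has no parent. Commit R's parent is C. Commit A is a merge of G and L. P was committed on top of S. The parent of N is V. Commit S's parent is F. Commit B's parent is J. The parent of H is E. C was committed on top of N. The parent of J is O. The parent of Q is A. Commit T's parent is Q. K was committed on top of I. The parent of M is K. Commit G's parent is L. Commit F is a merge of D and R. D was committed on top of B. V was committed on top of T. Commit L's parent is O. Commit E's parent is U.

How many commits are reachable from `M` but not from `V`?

Reachable from M: {A, B, C, D, F, G, I, J, K, L, M, N, O, P, Q, R, S, T, V}.
Reachable from V: {A, G, L, O, Q, T, V}.
In M's history but not V's: {B, C, D, F, I, J, K, M, N, P, R, S} — 12 commits.

12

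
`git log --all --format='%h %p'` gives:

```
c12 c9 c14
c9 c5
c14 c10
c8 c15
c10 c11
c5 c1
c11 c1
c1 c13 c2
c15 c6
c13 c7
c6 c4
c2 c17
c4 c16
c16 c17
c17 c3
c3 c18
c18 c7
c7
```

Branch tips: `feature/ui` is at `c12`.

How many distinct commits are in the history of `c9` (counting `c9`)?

Walking parent pointers from c9: reachable set = {c1, c13, c17, c18, c2, c3, c5, c7, c9}.
That is 9 commits.

9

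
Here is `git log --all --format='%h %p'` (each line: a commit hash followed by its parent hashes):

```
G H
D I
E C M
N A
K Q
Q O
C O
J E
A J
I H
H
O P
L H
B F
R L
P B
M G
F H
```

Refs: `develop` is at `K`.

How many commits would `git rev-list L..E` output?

8

Reachable from E: {B, C, E, F, G, H, M, O, P}.
Reachable from L: {H, L}.
In E's history but not L's: {B, C, E, F, G, M, O, P} — 8 commits.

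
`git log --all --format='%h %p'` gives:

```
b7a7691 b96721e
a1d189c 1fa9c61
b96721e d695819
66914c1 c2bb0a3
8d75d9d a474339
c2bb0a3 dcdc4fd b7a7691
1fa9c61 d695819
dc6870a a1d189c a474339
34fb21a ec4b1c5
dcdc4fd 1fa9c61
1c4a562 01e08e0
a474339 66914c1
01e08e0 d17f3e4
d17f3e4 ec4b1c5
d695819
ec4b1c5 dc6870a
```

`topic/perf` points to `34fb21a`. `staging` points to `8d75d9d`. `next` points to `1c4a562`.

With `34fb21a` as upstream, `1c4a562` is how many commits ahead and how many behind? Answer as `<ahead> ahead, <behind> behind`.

Reachable from 1c4a562: {01e08e0, 1c4a562, 1fa9c61, 66914c1, a1d189c, a474339, b7a7691, b96721e, c2bb0a3, d17f3e4, d695819, dc6870a, dcdc4fd, ec4b1c5}.
Reachable from 34fb21a: {1fa9c61, 34fb21a, 66914c1, a1d189c, a474339, b7a7691, b96721e, c2bb0a3, d695819, dc6870a, dcdc4fd, ec4b1c5}.
Only in 1c4a562's history (ahead): {01e08e0, 1c4a562, d17f3e4} — 3.
Only in 34fb21a's history (behind): {34fb21a} — 1.

3 ahead, 1 behind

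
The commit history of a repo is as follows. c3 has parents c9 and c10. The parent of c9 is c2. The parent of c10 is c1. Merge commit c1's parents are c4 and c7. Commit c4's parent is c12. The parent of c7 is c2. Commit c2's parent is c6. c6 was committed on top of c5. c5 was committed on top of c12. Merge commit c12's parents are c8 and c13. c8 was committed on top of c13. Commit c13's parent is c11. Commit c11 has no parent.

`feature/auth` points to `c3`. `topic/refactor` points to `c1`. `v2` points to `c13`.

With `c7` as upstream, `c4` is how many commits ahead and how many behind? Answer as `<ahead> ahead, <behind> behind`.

Reachable from c4: {c11, c12, c13, c4, c8}.
Reachable from c7: {c11, c12, c13, c2, c5, c6, c7, c8}.
Only in c4's history (ahead): {c4} — 1.
Only in c7's history (behind): {c2, c5, c6, c7} — 4.

1 ahead, 4 behind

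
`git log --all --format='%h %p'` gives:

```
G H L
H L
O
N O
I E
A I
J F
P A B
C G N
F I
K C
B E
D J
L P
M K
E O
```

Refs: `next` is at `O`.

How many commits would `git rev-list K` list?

12

Walking parent pointers from K: reachable set = {A, B, C, E, G, H, I, K, L, N, O, P}.
That is 12 commits.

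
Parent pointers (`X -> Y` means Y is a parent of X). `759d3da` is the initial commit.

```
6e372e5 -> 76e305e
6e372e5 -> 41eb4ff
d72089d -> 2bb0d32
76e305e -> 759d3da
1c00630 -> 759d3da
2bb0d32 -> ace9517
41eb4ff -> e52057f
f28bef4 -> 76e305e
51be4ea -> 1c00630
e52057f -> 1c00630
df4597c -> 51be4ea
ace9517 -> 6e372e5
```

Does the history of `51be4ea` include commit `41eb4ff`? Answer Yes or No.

No

Ancestors of 51be4ea: {1c00630, 51be4ea, 759d3da}.
41eb4ff is not in that set, so it is not an ancestor of 51be4ea.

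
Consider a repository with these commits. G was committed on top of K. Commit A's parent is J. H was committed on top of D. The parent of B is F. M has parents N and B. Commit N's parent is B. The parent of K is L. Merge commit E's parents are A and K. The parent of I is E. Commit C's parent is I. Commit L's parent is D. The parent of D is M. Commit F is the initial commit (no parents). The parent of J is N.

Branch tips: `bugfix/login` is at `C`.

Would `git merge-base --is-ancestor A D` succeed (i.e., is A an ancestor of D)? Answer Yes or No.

Ancestors of D: {B, D, F, M, N}.
A is not in that set, so it is not an ancestor of D.

No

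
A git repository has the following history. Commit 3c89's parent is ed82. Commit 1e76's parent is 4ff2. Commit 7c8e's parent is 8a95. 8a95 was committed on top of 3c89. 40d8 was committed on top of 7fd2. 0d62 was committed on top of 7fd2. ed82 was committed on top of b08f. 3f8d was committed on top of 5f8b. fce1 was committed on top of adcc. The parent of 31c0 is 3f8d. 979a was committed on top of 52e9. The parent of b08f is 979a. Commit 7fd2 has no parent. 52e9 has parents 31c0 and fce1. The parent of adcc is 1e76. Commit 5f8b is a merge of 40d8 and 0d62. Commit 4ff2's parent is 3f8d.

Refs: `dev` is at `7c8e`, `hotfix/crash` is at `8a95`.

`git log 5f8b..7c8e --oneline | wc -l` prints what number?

Reachable from 7c8e: {0d62, 1e76, 31c0, 3c89, 3f8d, 40d8, 4ff2, 52e9, 5f8b, 7c8e, 7fd2, 8a95, 979a, adcc, b08f, ed82, fce1}.
Reachable from 5f8b: {0d62, 40d8, 5f8b, 7fd2}.
In 7c8e's history but not 5f8b's: {1e76, 31c0, 3c89, 3f8d, 4ff2, 52e9, 7c8e, 8a95, 979a, adcc, b08f, ed82, fce1} — 13 commits.

13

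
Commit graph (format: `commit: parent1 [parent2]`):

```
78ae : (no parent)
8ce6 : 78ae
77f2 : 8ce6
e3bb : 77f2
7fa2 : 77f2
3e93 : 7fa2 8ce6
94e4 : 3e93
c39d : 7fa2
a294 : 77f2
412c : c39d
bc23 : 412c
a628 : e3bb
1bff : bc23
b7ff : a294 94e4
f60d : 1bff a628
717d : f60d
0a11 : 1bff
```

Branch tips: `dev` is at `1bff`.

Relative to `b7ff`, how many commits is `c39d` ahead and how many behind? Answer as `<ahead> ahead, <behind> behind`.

Reachable from c39d: {77f2, 78ae, 7fa2, 8ce6, c39d}.
Reachable from b7ff: {3e93, 77f2, 78ae, 7fa2, 8ce6, 94e4, a294, b7ff}.
Only in c39d's history (ahead): {c39d} — 1.
Only in b7ff's history (behind): {3e93, 94e4, a294, b7ff} — 4.

1 ahead, 4 behind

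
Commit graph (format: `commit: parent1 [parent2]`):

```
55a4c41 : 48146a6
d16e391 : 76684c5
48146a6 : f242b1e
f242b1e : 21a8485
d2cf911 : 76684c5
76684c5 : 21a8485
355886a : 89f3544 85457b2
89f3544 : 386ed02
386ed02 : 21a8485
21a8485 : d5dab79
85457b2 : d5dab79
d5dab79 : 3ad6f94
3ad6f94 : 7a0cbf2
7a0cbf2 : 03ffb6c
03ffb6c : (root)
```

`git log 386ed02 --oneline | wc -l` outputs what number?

6

Walking parent pointers from 386ed02: reachable set = {03ffb6c, 21a8485, 386ed02, 3ad6f94, 7a0cbf2, d5dab79}.
That is 6 commits.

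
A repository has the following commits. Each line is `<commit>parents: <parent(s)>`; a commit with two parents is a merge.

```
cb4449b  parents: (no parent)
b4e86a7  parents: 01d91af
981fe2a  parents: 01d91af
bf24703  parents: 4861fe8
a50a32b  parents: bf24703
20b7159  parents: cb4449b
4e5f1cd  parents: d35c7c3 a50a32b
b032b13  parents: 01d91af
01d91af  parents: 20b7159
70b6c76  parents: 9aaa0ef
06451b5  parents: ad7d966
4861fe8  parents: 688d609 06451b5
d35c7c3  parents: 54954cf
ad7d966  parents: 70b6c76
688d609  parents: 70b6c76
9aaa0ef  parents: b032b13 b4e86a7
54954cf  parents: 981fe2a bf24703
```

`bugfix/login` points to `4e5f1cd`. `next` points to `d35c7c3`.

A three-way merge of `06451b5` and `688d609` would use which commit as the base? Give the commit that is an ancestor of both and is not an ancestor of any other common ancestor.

Ancestors of 06451b5: {01d91af, 06451b5, 20b7159, 70b6c76, 9aaa0ef, ad7d966, b032b13, b4e86a7, cb4449b}.
Ancestors of 688d609: {01d91af, 20b7159, 688d609, 70b6c76, 9aaa0ef, b032b13, b4e86a7, cb4449b}.
Common ancestors: {01d91af, 20b7159, 70b6c76, 9aaa0ef, b032b13, b4e86a7, cb4449b}.
Among these, 70b6c76 is not an ancestor of any other common ancestor — it is the merge base.

70b6c76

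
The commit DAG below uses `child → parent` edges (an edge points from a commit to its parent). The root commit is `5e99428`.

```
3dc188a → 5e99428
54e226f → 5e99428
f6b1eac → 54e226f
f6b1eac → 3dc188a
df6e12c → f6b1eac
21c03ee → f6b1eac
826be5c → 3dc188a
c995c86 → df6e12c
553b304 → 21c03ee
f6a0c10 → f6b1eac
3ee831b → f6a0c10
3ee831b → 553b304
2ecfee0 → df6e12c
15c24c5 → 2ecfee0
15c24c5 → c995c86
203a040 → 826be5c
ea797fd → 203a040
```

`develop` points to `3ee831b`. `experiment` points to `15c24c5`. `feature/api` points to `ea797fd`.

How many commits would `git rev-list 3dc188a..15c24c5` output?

Reachable from 15c24c5: {15c24c5, 2ecfee0, 3dc188a, 54e226f, 5e99428, c995c86, df6e12c, f6b1eac}.
Reachable from 3dc188a: {3dc188a, 5e99428}.
In 15c24c5's history but not 3dc188a's: {15c24c5, 2ecfee0, 54e226f, c995c86, df6e12c, f6b1eac} — 6 commits.

6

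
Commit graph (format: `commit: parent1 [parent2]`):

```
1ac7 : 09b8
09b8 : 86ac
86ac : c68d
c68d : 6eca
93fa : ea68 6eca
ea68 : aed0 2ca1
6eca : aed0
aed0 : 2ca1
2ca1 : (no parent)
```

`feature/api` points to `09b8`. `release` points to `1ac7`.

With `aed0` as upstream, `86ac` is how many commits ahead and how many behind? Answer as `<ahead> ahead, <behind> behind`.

3 ahead, 0 behind

Reachable from 86ac: {2ca1, 6eca, 86ac, aed0, c68d}.
Reachable from aed0: {2ca1, aed0}.
Only in 86ac's history (ahead): {6eca, 86ac, c68d} — 3.
Only in aed0's history (behind): {} — 0.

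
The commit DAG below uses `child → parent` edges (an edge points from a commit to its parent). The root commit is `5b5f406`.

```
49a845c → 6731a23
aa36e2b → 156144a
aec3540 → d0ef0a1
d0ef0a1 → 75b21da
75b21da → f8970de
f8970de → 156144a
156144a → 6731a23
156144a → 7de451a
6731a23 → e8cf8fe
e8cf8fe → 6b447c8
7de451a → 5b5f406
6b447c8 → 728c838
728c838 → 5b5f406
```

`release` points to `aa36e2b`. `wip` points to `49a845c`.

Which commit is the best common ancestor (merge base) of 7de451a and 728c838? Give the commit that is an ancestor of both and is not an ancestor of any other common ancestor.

Ancestors of 7de451a: {5b5f406, 7de451a}.
Ancestors of 728c838: {5b5f406, 728c838}.
Common ancestors: {5b5f406}.
The only common ancestor is 5b5f406, so it is the merge base.

5b5f406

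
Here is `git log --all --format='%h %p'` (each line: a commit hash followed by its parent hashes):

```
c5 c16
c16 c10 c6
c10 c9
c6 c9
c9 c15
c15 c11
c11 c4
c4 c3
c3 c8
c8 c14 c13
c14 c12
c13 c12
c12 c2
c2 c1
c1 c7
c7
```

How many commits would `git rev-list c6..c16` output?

Reachable from c16: {c1, c10, c11, c12, c13, c14, c15, c16, c2, c3, c4, c6, c7, c8, c9}.
Reachable from c6: {c1, c11, c12, c13, c14, c15, c2, c3, c4, c6, c7, c8, c9}.
In c16's history but not c6's: {c10, c16} — 2 commits.

2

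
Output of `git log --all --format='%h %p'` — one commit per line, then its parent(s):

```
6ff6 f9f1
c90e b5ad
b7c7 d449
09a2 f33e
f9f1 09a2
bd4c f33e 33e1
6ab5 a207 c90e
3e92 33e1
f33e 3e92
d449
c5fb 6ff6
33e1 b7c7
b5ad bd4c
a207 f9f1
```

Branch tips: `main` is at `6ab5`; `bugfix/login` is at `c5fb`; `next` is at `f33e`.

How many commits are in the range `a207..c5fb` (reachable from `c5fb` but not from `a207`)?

2

Reachable from c5fb: {09a2, 33e1, 3e92, 6ff6, b7c7, c5fb, d449, f33e, f9f1}.
Reachable from a207: {09a2, 33e1, 3e92, a207, b7c7, d449, f33e, f9f1}.
In c5fb's history but not a207's: {6ff6, c5fb} — 2 commits.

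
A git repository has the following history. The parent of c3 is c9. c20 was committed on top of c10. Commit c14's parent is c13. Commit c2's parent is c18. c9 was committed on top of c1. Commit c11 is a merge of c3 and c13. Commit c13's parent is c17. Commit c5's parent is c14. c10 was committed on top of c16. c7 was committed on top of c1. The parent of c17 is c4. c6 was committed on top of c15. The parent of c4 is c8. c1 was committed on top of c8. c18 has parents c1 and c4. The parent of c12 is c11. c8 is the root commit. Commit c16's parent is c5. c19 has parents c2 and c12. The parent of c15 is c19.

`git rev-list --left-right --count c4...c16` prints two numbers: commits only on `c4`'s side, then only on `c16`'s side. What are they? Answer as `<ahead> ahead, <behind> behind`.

0 ahead, 5 behind

Reachable from c4: {c4, c8}.
Reachable from c16: {c13, c14, c16, c17, c4, c5, c8}.
Only in c4's history (ahead): {} — 0.
Only in c16's history (behind): {c13, c14, c16, c17, c5} — 5.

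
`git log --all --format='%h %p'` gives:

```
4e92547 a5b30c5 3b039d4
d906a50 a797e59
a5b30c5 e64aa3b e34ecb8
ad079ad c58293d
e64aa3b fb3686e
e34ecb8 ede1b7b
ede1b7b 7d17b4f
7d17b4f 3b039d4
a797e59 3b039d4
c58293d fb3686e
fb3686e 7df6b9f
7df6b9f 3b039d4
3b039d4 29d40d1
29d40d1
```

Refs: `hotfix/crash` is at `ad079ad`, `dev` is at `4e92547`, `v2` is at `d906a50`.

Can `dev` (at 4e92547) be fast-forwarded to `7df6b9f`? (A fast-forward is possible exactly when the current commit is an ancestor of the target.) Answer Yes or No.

A fast-forward from 4e92547 to 7df6b9f is possible iff 4e92547 is an ancestor of 7df6b9f.
Ancestors of 7df6b9f: {29d40d1, 3b039d4, 7df6b9f}.
4e92547 is not among them, so fast-forward is not possible.

No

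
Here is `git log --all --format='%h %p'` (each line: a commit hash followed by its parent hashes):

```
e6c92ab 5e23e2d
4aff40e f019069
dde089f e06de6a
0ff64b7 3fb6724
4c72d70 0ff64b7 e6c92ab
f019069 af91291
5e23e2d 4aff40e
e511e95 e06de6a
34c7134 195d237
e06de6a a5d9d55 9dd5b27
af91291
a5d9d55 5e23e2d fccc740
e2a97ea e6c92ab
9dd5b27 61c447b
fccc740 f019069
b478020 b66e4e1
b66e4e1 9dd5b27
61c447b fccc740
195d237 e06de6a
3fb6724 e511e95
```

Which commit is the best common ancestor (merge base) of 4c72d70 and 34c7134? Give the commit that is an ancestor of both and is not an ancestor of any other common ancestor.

Ancestors of 4c72d70: {0ff64b7, 3fb6724, 4aff40e, 4c72d70, 5e23e2d, 61c447b, 9dd5b27, a5d9d55, af91291, e06de6a, e511e95, e6c92ab, f019069, fccc740}.
Ancestors of 34c7134: {195d237, 34c7134, 4aff40e, 5e23e2d, 61c447b, 9dd5b27, a5d9d55, af91291, e06de6a, f019069, fccc740}.
Common ancestors: {4aff40e, 5e23e2d, 61c447b, 9dd5b27, a5d9d55, af91291, e06de6a, f019069, fccc740}.
Among these, e06de6a is not an ancestor of any other common ancestor — it is the merge base.

e06de6a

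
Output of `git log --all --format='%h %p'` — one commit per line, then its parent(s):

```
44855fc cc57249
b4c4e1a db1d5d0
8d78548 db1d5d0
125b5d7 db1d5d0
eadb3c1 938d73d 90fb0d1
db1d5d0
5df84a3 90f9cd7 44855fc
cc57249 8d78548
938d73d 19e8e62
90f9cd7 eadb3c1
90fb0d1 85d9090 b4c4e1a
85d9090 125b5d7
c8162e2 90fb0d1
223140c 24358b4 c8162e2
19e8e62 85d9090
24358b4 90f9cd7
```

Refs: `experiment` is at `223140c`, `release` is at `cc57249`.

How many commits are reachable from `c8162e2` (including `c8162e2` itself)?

Walking parent pointers from c8162e2: reachable set = {125b5d7, 85d9090, 90fb0d1, b4c4e1a, c8162e2, db1d5d0}.
That is 6 commits.

6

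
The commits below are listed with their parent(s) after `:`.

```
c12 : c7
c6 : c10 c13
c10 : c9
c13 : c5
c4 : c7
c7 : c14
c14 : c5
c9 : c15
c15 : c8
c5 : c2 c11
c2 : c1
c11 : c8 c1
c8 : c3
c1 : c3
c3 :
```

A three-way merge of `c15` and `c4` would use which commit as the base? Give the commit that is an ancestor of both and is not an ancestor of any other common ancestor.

c8

Ancestors of c15: {c15, c3, c8}.
Ancestors of c4: {c1, c11, c14, c2, c3, c4, c5, c7, c8}.
Common ancestors: {c3, c8}.
Among these, c8 is not an ancestor of any other common ancestor — it is the merge base.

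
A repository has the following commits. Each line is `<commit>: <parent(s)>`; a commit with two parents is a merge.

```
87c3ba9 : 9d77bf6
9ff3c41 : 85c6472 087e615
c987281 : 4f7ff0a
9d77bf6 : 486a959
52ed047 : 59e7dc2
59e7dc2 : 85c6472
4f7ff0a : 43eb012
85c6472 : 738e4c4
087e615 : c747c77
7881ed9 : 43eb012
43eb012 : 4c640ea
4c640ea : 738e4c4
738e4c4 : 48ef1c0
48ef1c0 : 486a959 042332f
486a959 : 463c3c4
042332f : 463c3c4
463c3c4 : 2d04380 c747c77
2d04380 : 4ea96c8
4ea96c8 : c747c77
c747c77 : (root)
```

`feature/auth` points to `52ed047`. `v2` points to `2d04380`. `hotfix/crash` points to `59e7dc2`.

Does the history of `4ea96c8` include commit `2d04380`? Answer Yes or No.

No

Ancestors of 4ea96c8: {4ea96c8, c747c77}.
2d04380 is not in that set, so it is not an ancestor of 4ea96c8.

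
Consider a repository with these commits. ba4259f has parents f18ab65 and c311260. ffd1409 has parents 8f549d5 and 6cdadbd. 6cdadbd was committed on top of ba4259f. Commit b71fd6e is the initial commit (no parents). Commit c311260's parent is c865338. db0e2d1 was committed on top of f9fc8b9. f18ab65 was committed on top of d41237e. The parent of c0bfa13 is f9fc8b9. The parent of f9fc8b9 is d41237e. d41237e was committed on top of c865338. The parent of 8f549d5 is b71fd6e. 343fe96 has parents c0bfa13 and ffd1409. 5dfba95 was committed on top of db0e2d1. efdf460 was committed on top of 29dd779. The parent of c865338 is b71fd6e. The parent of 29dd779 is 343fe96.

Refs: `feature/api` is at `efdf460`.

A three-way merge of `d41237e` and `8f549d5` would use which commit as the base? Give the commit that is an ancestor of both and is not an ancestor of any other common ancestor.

b71fd6e

Ancestors of d41237e: {b71fd6e, c865338, d41237e}.
Ancestors of 8f549d5: {8f549d5, b71fd6e}.
Common ancestors: {b71fd6e}.
The only common ancestor is b71fd6e, so it is the merge base.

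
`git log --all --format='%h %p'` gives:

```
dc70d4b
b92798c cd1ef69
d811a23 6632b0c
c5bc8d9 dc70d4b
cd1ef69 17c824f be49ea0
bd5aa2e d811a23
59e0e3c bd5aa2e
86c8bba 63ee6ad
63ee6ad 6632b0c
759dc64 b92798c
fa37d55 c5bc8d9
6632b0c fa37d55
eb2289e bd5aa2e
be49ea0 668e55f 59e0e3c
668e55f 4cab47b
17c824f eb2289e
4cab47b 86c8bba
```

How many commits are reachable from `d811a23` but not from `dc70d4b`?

Reachable from d811a23: {6632b0c, c5bc8d9, d811a23, dc70d4b, fa37d55}.
Reachable from dc70d4b: {dc70d4b}.
In d811a23's history but not dc70d4b's: {6632b0c, c5bc8d9, d811a23, fa37d55} — 4 commits.

4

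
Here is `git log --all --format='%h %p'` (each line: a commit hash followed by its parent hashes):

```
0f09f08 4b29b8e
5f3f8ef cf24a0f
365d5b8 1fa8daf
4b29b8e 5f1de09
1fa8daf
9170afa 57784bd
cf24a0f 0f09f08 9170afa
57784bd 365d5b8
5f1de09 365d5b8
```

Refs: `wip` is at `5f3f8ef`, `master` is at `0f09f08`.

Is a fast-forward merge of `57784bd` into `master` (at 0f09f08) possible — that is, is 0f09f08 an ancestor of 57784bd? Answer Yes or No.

No

A fast-forward from 0f09f08 to 57784bd is possible iff 0f09f08 is an ancestor of 57784bd.
Ancestors of 57784bd: {1fa8daf, 365d5b8, 57784bd}.
0f09f08 is not among them, so fast-forward is not possible.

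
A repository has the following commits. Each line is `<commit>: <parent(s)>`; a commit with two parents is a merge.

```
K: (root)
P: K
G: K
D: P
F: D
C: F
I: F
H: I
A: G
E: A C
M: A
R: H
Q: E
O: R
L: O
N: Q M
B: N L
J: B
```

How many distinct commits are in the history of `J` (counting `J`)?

18

Walking parent pointers from J: reachable set = {A, B, C, D, E, F, G, H, I, J, K, L, M, N, O, P, Q, R}.
That is 18 commits.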